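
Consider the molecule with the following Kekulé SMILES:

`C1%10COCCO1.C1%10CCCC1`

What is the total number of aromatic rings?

0

The SMILES encodes a six-membered saturated ring with oxygens at positions 1 and 4; a five-membered saturated carbon ring.
The 6-membered ring with two oxygens (1,4) has only sp³ atoms, so it is not fully conjugated — not aromatic (1,4-dioxane).
The 5-membered ring has only sp³ atoms, so it is not fully conjugated — not aromatic (cyclopentane).
None of the rings are aromatic. Total: 0.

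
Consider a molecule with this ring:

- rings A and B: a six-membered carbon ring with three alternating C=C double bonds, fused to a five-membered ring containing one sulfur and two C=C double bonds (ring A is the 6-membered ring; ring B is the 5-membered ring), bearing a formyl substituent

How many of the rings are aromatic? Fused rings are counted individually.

2

Rings A and B form a fused bicyclic system (with one sulfur) with 9 sp² atoms and 10 π electrons from ring double bonds plus a heteroatom lone pair. 10 = 4(2)+2, so the system is aromatic and both rings count as aromatic (benzothiophene).
Aromatic: A, B. Total: 2.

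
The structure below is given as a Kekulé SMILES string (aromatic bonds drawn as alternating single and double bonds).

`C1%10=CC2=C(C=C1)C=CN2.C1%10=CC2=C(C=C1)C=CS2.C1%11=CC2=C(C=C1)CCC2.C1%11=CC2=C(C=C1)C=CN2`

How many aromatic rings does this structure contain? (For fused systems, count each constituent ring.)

The SMILES encodes a six-membered carbon ring with three alternating C=C double bonds, fused to a five-membered ring containing one N–H nitrogen and two C=C double bonds; a six-membered carbon ring with three alternating C=C double bonds, fused to a five-membered ring containing one sulfur and two C=C double bonds; a six-membered carbon ring with three alternating C=C double bonds, fused to a saturated five-membered carbon ring; a six-membered carbon ring with three alternating C=C double bonds, fused to a five-membered ring containing one N–H nitrogen and two C=C double bonds.
The fused 6/5-membered bicyclic (with one N–H) is a single π system with 9 sp² atoms and 10 π electrons from ring double bonds plus a heteroatom lone pair. 10 = 4(2)+2, so the system is aromatic and both rings count as aromatic (indole).
The fused 6/5-membered bicyclic (with one sulfur) is a single π system with 9 sp² atoms and 10 π electrons from ring double bonds plus a heteroatom lone pair. 10 = 4(2)+2, so the system is aromatic and both rings count as aromatic (benzothiophene).
The 6-membered ring is planar and fully conjugated; 3 ring double bonds give 6 π electrons. That satisfies 4n+2 with n=1, so it is aromatic (benzene ring).
The 5-membered ring has three sp³ carbons, so it is not fully conjugated — not aromatic (cyclopentane ring).
The fused 6/5-membered bicyclic (with one N–H) is a single π system with 9 sp² atoms and 10 π electrons from ring double bonds plus a heteroatom lone pair. 10 = 4(2)+2, so the system is aromatic and both rings count as aromatic (indole).
7 of the 8 rings are aromatic. Total: 7.

7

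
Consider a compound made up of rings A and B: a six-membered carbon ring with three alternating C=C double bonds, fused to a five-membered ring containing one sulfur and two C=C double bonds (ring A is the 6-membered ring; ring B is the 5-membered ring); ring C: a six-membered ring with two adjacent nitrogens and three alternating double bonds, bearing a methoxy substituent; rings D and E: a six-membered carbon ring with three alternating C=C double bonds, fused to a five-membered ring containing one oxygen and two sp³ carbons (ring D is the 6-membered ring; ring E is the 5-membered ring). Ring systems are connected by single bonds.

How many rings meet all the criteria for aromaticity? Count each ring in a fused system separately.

Rings A and B form a fused bicyclic system (with one sulfur) with 9 sp² atoms and 10 π electrons from ring double bonds plus a heteroatom lone pair. 10 = 4(2)+2, so the system is aromatic and both rings count as aromatic (benzothiophene).
Ring C is planar and fully conjugated; 3 ring double bonds give 6 π electrons. Since 6 = 4n+2 (n=1), ring C is aromatic (pyridazine).
Ring D is fully conjugated (every ring atom contributes a p orbital); 3 ring double bonds give 6 π electrons. 6 = 4(1)+2, so ring D is aromatic (benzene ring).
Ring E has two sp³ carbons, so it is not fully conjugated — not aromatic (oxolane ring).
Aromatic: A, B, C, D. Total: 4.

4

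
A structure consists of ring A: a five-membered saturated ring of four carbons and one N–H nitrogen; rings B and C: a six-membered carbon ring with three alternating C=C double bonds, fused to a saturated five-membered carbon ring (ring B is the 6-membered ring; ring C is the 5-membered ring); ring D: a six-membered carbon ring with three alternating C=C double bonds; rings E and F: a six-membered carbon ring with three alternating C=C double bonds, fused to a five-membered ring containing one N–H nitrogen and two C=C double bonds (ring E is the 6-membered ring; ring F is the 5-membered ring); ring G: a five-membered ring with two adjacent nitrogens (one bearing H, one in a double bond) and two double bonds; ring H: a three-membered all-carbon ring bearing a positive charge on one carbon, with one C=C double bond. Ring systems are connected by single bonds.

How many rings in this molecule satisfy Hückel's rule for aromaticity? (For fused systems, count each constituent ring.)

Ring A has only sp³ atoms, so it is not fully conjugated — not aromatic (pyrrolidine).
Ring B is planar and fully conjugated; 3 ring double bonds give 6 π electrons. 6 = 4(1)+2, so ring B is aromatic (benzene ring).
Ring C has three sp³ carbons, so it is not fully conjugated — not aromatic (cyclopentane ring).
Ring D has a continuous p-orbital overlap around the ring; 3 ring double bonds give 6 π electrons. Since 6 = 4n+2 (n=1), ring D is aromatic (benzene).
Rings E and F form a fused bicyclic system (with one N–H) with 9 sp² atoms and 10 π electrons from ring double bonds plus a heteroatom lone pair. 10 = 4(2)+2, so the system is aromatic and both rings count as aromatic (indole).
Ring G is planar and fully conjugated; 2 ring double bonds (4 π electrons) plus a heteroatom lone pair (2) give 6 π electrons. 6 = 4(1)+2, so ring G is aromatic (pyrazole).
Ring H is planar and fully conjugated; 1 ring double bond (2 π electrons) plus the carbocation's empty p orbital (0, but keeps the ring conjugated) give 2 π electrons. Since 2 = 4n+2 (n=0), ring H is aromatic (cyclopropenyl cation).
Aromatic: B, D, E, F, G, H. Total: 6.

6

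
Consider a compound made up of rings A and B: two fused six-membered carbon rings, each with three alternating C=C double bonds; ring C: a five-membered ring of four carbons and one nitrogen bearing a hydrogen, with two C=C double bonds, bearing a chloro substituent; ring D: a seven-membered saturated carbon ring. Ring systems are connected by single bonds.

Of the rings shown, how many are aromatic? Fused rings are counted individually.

Rings A and B form a fused bicyclic system with 10 sp² atoms and 10 π electrons from ring double bonds. 10 = 4(2)+2, so the system is aromatic and both rings count as aromatic (naphthalene).
Ring C is planar and fully conjugated; 2 ring double bonds (4 π electrons) plus a heteroatom lone pair (2) give 6 π electrons. 6 = 4(1)+2, so ring C is aromatic (pyrrole).
Ring D has only sp³ atoms, so it is not fully conjugated — not aromatic (cycloheptane).
Aromatic: A, B, C. Total: 3.

3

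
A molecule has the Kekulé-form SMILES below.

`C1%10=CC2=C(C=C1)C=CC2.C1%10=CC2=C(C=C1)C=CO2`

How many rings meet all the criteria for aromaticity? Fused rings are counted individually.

3

The SMILES encodes a six-membered carbon ring with three alternating C=C double bonds, fused to a five-membered carbon ring containing one C=C double bond and one sp³ carbon; a six-membered carbon ring with three alternating C=C double bonds, fused to a five-membered ring containing one oxygen and two C=C double bonds.
The 6-membered ring is planar and fully conjugated; 3 ring double bonds give 6 π electrons. That satisfies 4n+2 with n=1, so it is aromatic (benzene ring).
The 5-membered ring has one sp³ carbon, so it is not fully conjugated — not aromatic (cyclopentene ring).
The fused 6/5-membered bicyclic (with one oxygen) is a single π system with 9 sp² atoms and 10 π electrons from ring double bonds plus a heteroatom lone pair. 10 = 4(2)+2, so the system is aromatic and both rings count as aromatic (benzofuran).
3 of the 4 rings are aromatic. Total: 3.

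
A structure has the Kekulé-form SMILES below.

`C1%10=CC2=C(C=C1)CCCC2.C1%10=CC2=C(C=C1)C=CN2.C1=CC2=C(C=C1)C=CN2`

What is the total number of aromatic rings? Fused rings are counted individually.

The SMILES encodes a six-membered carbon ring with three alternating C=C double bonds, fused to a saturated six-membered carbon ring; a six-membered carbon ring with three alternating C=C double bonds, fused to a five-membered ring containing one N–H nitrogen and two C=C double bonds; a six-membered carbon ring with three alternating C=C double bonds, fused to a five-membered ring containing one N–H nitrogen and two C=C double bonds.
The 6-membered ring has a continuous p-orbital overlap around the ring; 3 ring double bonds give 6 π electrons. 6 = 4(1)+2, so it is aromatic (benzene ring).
The second 6-membered ring has four sp³ carbons, so it is not fully conjugated — not aromatic (cyclohexane ring).
The fused 6/5-membered bicyclic (with one N–H) is a single π system with 9 sp² atoms and 10 π electrons from ring double bonds plus a heteroatom lone pair. 10 = 4(2)+2, so the system is aromatic and both rings count as aromatic (indole).
The fused 6/5-membered bicyclic (with one N–H) is a single π system with 9 sp² atoms and 10 π electrons from ring double bonds plus a heteroatom lone pair. 10 = 4(2)+2, so the system is aromatic and both rings count as aromatic (indole).
5 of the 6 rings are aromatic. Total: 5.

5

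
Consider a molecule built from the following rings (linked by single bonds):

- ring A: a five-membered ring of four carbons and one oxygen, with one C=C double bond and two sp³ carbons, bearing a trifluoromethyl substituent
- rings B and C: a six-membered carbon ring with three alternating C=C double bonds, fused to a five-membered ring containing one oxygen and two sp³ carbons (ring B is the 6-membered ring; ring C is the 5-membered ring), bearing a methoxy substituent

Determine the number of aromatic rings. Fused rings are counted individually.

1

Ring A has two sp³ carbons, so it is not fully conjugated — not aromatic (2,3-dihydrofuran).
Ring B is planar and fully conjugated; 3 ring double bonds give 6 π electrons. 6 = 4(1)+2, so ring B is aromatic (benzene ring).
Ring C has two sp³ carbons, so it is not fully conjugated — not aromatic (oxolane ring).
Aromatic: B. Total: 1.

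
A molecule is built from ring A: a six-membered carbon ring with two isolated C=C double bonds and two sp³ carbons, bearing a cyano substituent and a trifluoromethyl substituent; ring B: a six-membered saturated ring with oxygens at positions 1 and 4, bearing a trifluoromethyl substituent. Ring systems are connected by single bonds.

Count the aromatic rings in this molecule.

0

Ring A has two sp³ carbons, so it is not fully conjugated — not aromatic (1,4-cyclohexadiene).
Ring B has only sp³ atoms, so it is not fully conjugated — not aromatic (1,4-dioxane).
No ring is aromatic. Total: 0.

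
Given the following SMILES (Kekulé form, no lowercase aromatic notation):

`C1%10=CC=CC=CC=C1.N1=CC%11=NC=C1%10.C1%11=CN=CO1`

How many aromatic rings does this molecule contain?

2

The SMILES encodes an eight-membered carbon ring with four alternating C=C double bonds; a six-membered ring with nitrogens at positions 1 and 4 and three alternating double bonds; a five-membered ring with an oxygen at position 1 and a nitrogen at position 3 (in a C=N bond), with two double bonds.
The 8-membered ring has only sp² ring atoms; a planar conformation would have a fully conjugated π system of 8 electrons. But 8 = 4(2), which is 4n not 4n+2, so it is not aromatic (cyclooctatetraene) — cyclooctatetraene distorts into a non-planar tub to avoid antiaromaticity.
The 6-membered ring with two nitrogens (1,4) is fully conjugated (every ring atom contributes a p orbital); 3 ring double bonds give 6 π electrons. That satisfies 4n+2 with n=1, so it is aromatic (pyrazine).
The 5-membered ring with one oxygen and one =N– is fully conjugated (every ring atom contributes a p orbital); 2 ring double bonds (4 π electrons) plus a heteroatom lone pair (2) give 6 π electrons. That satisfies 4n+2 with n=1, so it is aromatic (oxazole).
2 of the 3 rings are aromatic. Total: 2.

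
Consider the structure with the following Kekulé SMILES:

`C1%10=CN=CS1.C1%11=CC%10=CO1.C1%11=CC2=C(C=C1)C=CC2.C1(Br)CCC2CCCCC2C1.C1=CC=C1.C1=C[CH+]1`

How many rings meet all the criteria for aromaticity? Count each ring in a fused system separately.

The SMILES encodes a five-membered ring with a sulfur at position 1 and a nitrogen at position 3 (in a C=N bond), with two double bonds; a five-membered ring of four carbons and one oxygen, with two C=C double bonds; a six-membered carbon ring with three alternating C=C double bonds, fused to a five-membered carbon ring containing one C=C double bond and one sp³ carbon; two fused six-membered saturated carbon rings; a four-membered carbon ring with two alternating C=C double bonds; a three-membered all-carbon ring bearing a positive charge on one carbon, with one C=C double bond.
The 5-membered ring with one sulfur and one =N– has a continuous p-orbital overlap around the ring; 2 ring double bonds (4 π electrons) plus a heteroatom lone pair (2) give 6 π electrons. Since 6 = 4n+2 (n=1), it is aromatic (thiazole).
The 5-membered ring with one oxygen is fully conjugated (every ring atom contributes a p orbital); 2 ring double bonds (4 π electrons) plus a heteroatom lone pair (2) give 6 π electrons. That satisfies 4n+2 with n=1, so it is aromatic (furan).
The 6-membered ring is fully conjugated (every ring atom contributes a p orbital); 3 ring double bonds give 6 π electrons. Since 6 = 4n+2 (n=1), it is aromatic (benzene ring).
The 5-membered ring has one sp³ carbon, so it is not fully conjugated — not aromatic (cyclopentene ring).
The second 6-membered ring has only sp³ atoms, so it is not fully conjugated — not aromatic (cyclohexane ring).
The third 6-membered ring has only sp³ atoms, so it is not fully conjugated — not aromatic (cyclohexane ring).
The 4-membered ring has only sp² ring atoms; a planar conformation would have a fully conjugated π system of 4 electrons. But 4 = 4(1), which is 4n not 4n+2, so it is not aromatic (cyclobutadiene) — cyclobutadiene is antiaromatic and distorts to a rectangle.
The 3-membered ring is fully conjugated (every ring atom contributes a p orbital); 1 ring double bond (2 π electrons) plus the carbocation's empty p orbital (0, but keeps the ring conjugated) give 2 π electrons. That satisfies 4n+2 with n=0, so it is aromatic (cyclopropenyl cation).
4 of the 8 rings are aromatic. Total: 4.

4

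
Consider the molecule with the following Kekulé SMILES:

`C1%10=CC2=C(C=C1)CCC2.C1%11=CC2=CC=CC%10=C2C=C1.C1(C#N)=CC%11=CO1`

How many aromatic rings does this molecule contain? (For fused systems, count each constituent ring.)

4

The SMILES encodes a six-membered carbon ring with three alternating C=C double bonds, fused to a saturated five-membered carbon ring; two fused six-membered carbon rings, each with three alternating C=C double bonds; a five-membered ring of four carbons and one oxygen, with two C=C double bonds.
The 6-membered ring is planar and fully conjugated; 3 ring double bonds give 6 π electrons. 6 = 4(1)+2, so it is aromatic (benzene ring).
The 5-membered ring has three sp³ carbons, so it is not fully conjugated — not aromatic (cyclopentane ring).
The fused 6/6-membered bicyclic is a single π system with 10 sp² atoms and 10 π electrons from ring double bonds. 10 = 4(2)+2, so the system is aromatic and both rings count as aromatic (naphthalene).
The 5-membered ring with one oxygen is fully conjugated (every ring atom contributes a p orbital); 2 ring double bonds (4 π electrons) plus a heteroatom lone pair (2) give 6 π electrons. 6 = 4(1)+2, so it is aromatic (furan).
4 of the 5 rings are aromatic. Total: 4.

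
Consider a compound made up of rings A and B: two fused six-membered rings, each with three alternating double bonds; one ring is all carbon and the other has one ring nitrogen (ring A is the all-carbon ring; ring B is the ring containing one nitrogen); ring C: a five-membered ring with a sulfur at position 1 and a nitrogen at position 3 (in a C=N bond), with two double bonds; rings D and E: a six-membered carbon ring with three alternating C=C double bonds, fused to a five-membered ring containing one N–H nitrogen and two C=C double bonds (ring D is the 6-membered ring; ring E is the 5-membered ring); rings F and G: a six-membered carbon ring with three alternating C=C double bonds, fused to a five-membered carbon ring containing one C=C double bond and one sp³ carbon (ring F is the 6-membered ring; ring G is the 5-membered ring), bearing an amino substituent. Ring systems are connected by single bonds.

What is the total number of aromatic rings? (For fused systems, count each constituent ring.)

Rings A and B form a fused bicyclic system (with one nitrogen) with 10 sp² atoms and 10 π electrons from ring double bonds. 10 = 4(2)+2, so the system is aromatic and both rings count as aromatic (quinoline).
Ring C has a continuous p-orbital overlap around the ring; 2 ring double bonds (4 π electrons) plus a heteroatom lone pair (2) give 6 π electrons. Since 6 = 4n+2 (n=1), ring C is aromatic (thiazole).
Rings D and E form a fused bicyclic system (with one N–H) with 9 sp² atoms and 10 π electrons from ring double bonds plus a heteroatom lone pair. 10 = 4(2)+2, so the system is aromatic and both rings count as aromatic (indole).
Ring F is fully conjugated (every ring atom contributes a p orbital); 3 ring double bonds give 6 π electrons. 6 = 4(1)+2, so ring F is aromatic (benzene ring).
Ring G has one sp³ carbon, so it is not fully conjugated — not aromatic (cyclopentene ring).
Aromatic: A, B, C, D, E, F. Total: 6.

6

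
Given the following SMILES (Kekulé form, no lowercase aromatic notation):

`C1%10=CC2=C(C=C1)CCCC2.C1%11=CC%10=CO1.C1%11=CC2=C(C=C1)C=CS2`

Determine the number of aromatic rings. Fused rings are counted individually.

The SMILES encodes a six-membered carbon ring with three alternating C=C double bonds, fused to a saturated six-membered carbon ring; a five-membered ring of four carbons and one oxygen, with two C=C double bonds; a six-membered carbon ring with three alternating C=C double bonds, fused to a five-membered ring containing one sulfur and two C=C double bonds.
The 6-membered ring has a continuous p-orbital overlap around the ring; 3 ring double bonds give 6 π electrons. Since 6 = 4n+2 (n=1), it is aromatic (benzene ring).
The second 6-membered ring has four sp³ carbons, so it is not fully conjugated — not aromatic (cyclohexane ring).
The 5-membered ring with one oxygen has a continuous p-orbital overlap around the ring; 2 ring double bonds (4 π electrons) plus a heteroatom lone pair (2) give 6 π electrons. That satisfies 4n+2 with n=1, so it is aromatic (furan).
The fused 6/5-membered bicyclic (with one sulfur) is a single π system with 9 sp² atoms and 10 π electrons from ring double bonds plus a heteroatom lone pair. 10 = 4(2)+2, so the system is aromatic and both rings count as aromatic (benzothiophene).
4 of the 5 rings are aromatic. Total: 4.

4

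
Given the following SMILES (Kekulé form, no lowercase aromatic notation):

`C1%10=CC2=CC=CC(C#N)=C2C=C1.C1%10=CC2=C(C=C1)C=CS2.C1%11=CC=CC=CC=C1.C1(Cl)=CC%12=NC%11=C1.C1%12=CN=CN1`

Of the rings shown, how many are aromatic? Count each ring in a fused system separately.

6

The SMILES encodes two fused six-membered carbon rings, each with three alternating C=C double bonds; a six-membered carbon ring with three alternating C=C double bonds, fused to a five-membered ring containing one sulfur and two C=C double bonds; an eight-membered carbon ring with four alternating C=C double bonds; a six-membered ring of five carbons and one nitrogen with three alternating double bonds; a five-membered ring with nitrogens at positions 1 and 3 (one bearing H, one in a C=N bond) and two double bonds.
The fused 6/6-membered bicyclic is a single π system with 10 sp² atoms and 10 π electrons from ring double bonds. 10 = 4(2)+2, so the system is aromatic and both rings count as aromatic (naphthalene).
The fused 6/5-membered bicyclic (with one sulfur) is a single π system with 9 sp² atoms and 10 π electrons from ring double bonds plus a heteroatom lone pair. 10 = 4(2)+2, so the system is aromatic and both rings count as aromatic (benzothiophene).
The 8-membered ring has only sp² ring atoms; a planar conformation would have a fully conjugated π system of 8 electrons. But 8 = 4(2), which is 4n not 4n+2, so it is not aromatic (cyclooctatetraene) — cyclooctatetraene distorts into a non-planar tub to avoid antiaromaticity.
The 6-membered ring with one nitrogen is fully conjugated (every ring atom contributes a p orbital); 3 ring double bonds give 6 π electrons. That satisfies 4n+2 with n=1, so it is aromatic (pyridine).
The 5-membered ring with two nitrogens (one N–H, one =N–) is planar and fully conjugated; 2 ring double bonds (4 π electrons) plus a heteroatom lone pair (2) give 6 π electrons. Since 6 = 4n+2 (n=1), it is aromatic (imidazole).
6 of the 7 rings are aromatic. Total: 6.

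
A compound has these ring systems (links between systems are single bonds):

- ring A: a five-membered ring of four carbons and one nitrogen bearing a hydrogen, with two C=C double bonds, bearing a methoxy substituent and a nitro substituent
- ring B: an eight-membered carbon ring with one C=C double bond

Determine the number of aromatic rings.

Ring A is planar and fully conjugated; 2 ring double bonds (4 π electrons) plus a heteroatom lone pair (2) give 6 π electrons. 6 = 4(1)+2, so ring A is aromatic (pyrrole).
Ring B has six sp³ carbons, so it is not fully conjugated — not aromatic (cyclooctene).
Aromatic: A. Total: 1.

1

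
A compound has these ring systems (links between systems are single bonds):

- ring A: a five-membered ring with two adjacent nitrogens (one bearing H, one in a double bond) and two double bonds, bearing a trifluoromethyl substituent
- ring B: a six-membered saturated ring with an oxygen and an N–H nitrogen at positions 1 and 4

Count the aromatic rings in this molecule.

Ring A has a continuous p-orbital overlap around the ring; 2 ring double bonds (4 π electrons) plus a heteroatom lone pair (2) give 6 π electrons. That satisfies 4n+2 with n=1, so ring A is aromatic (pyrazole).
Ring B has only sp³ atoms, so it is not fully conjugated — not aromatic (morpholine).
Aromatic: A. Total: 1.

1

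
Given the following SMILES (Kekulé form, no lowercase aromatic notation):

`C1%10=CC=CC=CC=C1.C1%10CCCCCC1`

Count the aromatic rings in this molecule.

0

The SMILES encodes an eight-membered carbon ring with four alternating C=C double bonds; a seven-membered saturated carbon ring.
The 8-membered ring has only sp² ring atoms; a planar conformation would have a fully conjugated π system of 8 electrons. But 8 = 4(2), which is 4n not 4n+2, so it is not aromatic (cyclooctatetraene) — cyclooctatetraene distorts into a non-planar tub to avoid antiaromaticity.
The 7-membered ring has only sp³ atoms, so it is not fully conjugated — not aromatic (cycloheptane).
None of the rings are aromatic. Total: 0.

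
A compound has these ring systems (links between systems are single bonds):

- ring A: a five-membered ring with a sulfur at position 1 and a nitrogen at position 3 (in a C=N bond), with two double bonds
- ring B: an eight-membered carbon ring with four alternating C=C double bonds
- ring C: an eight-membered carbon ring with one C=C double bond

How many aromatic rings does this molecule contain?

Ring A is fully conjugated (every ring atom contributes a p orbital); 2 ring double bonds (4 π electrons) plus a heteroatom lone pair (2) give 6 π electrons. Since 6 = 4n+2 (n=1), ring A is aromatic (thiazole).
Ring B has only sp² ring atoms; a planar conformation would have a fully conjugated π system of 8 electrons. But 8 = 4(2), which is 4n not 4n+2, so ring B is not aromatic (cyclooctatetraene) — cyclooctatetraene distorts into a non-planar tub to avoid antiaromaticity.
Ring C has six sp³ carbons, so it is not fully conjugated — not aromatic (cyclooctene).
Aromatic: A. Total: 1.

1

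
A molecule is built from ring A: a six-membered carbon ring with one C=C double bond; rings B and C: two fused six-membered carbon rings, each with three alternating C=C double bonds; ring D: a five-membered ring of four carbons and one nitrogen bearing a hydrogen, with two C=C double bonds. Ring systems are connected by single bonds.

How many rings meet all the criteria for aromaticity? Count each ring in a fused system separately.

Ring A has four sp³ carbons, so it is not fully conjugated — not aromatic (cyclohexene).
Rings B and C form a fused bicyclic system with 10 sp² atoms and 10 π electrons from ring double bonds. 10 = 4(2)+2, so the system is aromatic and both rings count as aromatic (naphthalene).
Ring D is fully conjugated (every ring atom contributes a p orbital); 2 ring double bonds (4 π electrons) plus a heteroatom lone pair (2) give 6 π electrons. Since 6 = 4n+2 (n=1), ring D is aromatic (pyrrole).
Aromatic: B, C, D. Total: 3.

3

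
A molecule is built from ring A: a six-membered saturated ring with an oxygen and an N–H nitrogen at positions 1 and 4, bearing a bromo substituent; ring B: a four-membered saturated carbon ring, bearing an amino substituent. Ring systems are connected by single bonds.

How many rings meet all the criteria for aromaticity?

Ring A has only sp³ atoms, so it is not fully conjugated — not aromatic (morpholine).
Ring B has only sp³ atoms, so it is not fully conjugated — not aromatic (cyclobutane).
No ring is aromatic. Total: 0.

0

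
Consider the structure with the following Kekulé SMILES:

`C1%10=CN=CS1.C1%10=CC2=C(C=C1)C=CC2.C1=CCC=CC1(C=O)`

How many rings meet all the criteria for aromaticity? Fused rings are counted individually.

The SMILES encodes a five-membered ring with a sulfur at position 1 and a nitrogen at position 3 (in a C=N bond), with two double bonds; a six-membered carbon ring with three alternating C=C double bonds, fused to a five-membered carbon ring containing one C=C double bond and one sp³ carbon; a six-membered carbon ring with two isolated C=C double bonds and two sp³ carbons.
The 5-membered ring with one sulfur and one =N– has a continuous p-orbital overlap around the ring; 2 ring double bonds (4 π electrons) plus a heteroatom lone pair (2) give 6 π electrons. 6 = 4(1)+2, so it is aromatic (thiazole).
The 6-membered ring is planar and fully conjugated; 3 ring double bonds give 6 π electrons. 6 = 4(1)+2, so it is aromatic (benzene ring).
The 5-membered ring has one sp³ carbon, so it is not fully conjugated — not aromatic (cyclopentene ring).
The second 6-membered ring has two sp³ carbons, so it is not fully conjugated — not aromatic (1,4-cyclohexadiene).
2 of the 4 rings are aromatic. Total: 2.

2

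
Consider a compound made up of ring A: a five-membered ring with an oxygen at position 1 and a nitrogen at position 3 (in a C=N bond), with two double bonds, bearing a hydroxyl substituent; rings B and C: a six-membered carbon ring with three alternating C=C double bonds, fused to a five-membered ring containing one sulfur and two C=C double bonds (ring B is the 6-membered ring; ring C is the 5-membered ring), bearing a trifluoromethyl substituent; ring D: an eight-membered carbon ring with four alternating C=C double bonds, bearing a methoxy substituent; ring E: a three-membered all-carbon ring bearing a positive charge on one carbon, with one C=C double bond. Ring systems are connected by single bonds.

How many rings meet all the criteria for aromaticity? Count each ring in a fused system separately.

Ring A is fully conjugated (every ring atom contributes a p orbital); 2 ring double bonds (4 π electrons) plus a heteroatom lone pair (2) give 6 π electrons. That satisfies 4n+2 with n=1, so ring A is aromatic (oxazole).
Rings B and C form a fused bicyclic system (with one sulfur) with 9 sp² atoms and 10 π electrons from ring double bonds plus a heteroatom lone pair. 10 = 4(2)+2, so the system is aromatic and both rings count as aromatic (benzothiophene).
Ring D has only sp² ring atoms; a planar conformation would have a fully conjugated π system of 8 electrons. But 8 = 4(2), which is 4n not 4n+2, so ring D is not aromatic (cyclooctatetraene) — cyclooctatetraene distorts into a non-planar tub to avoid antiaromaticity.
Ring E is fully conjugated (every ring atom contributes a p orbital); 1 ring double bond (2 π electrons) plus the carbocation's empty p orbital (0, but keeps the ring conjugated) give 2 π electrons. That satisfies 4n+2 with n=0, so ring E is aromatic (cyclopropenyl cation).
Aromatic: A, B, C, E. Total: 4.

4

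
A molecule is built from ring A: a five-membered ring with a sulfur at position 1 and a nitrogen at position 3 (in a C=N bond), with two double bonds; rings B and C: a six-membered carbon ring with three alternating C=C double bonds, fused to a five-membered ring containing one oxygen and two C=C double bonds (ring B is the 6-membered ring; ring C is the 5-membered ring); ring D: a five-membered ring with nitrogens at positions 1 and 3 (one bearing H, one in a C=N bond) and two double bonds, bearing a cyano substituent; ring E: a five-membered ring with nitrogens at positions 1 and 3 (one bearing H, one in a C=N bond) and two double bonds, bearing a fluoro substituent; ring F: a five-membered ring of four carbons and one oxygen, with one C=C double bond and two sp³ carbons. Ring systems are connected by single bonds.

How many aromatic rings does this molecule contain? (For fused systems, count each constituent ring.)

5

Ring A is planar and fully conjugated; 2 ring double bonds (4 π electrons) plus a heteroatom lone pair (2) give 6 π electrons. 6 = 4(1)+2, so ring A is aromatic (thiazole).
Rings B and C form a fused bicyclic system (with one oxygen) with 9 sp² atoms and 10 π electrons from ring double bonds plus a heteroatom lone pair. 10 = 4(2)+2, so the system is aromatic and both rings count as aromatic (benzofuran).
Ring D has a continuous p-orbital overlap around the ring; 2 ring double bonds (4 π electrons) plus a heteroatom lone pair (2) give 6 π electrons. 6 = 4(1)+2, so ring D is aromatic (imidazole).
Ring E is planar and fully conjugated; 2 ring double bonds (4 π electrons) plus a heteroatom lone pair (2) give 6 π electrons. Since 6 = 4n+2 (n=1), ring E is aromatic (imidazole).
Ring F has two sp³ carbons, so it is not fully conjugated — not aromatic (2,3-dihydrofuran).
Aromatic: A, B, C, D, E. Total: 5.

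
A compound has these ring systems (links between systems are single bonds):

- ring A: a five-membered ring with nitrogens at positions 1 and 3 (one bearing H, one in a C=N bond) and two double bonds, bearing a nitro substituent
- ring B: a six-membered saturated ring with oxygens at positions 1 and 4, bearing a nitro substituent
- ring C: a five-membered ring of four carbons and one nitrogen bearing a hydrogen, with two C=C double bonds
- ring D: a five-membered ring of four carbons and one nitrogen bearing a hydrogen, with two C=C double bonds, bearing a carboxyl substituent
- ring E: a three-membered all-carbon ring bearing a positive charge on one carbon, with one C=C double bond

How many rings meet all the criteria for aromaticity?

4

Ring A is planar and fully conjugated; 2 ring double bonds (4 π electrons) plus a heteroatom lone pair (2) give 6 π electrons. That satisfies 4n+2 with n=1, so ring A is aromatic (imidazole).
Ring B has only sp³ atoms, so it is not fully conjugated — not aromatic (1,4-dioxane).
Ring C has a continuous p-orbital overlap around the ring; 2 ring double bonds (4 π electrons) plus a heteroatom lone pair (2) give 6 π electrons. 6 = 4(1)+2, so ring C is aromatic (pyrrole).
Ring D is planar and fully conjugated; 2 ring double bonds (4 π electrons) plus a heteroatom lone pair (2) give 6 π electrons. 6 = 4(1)+2, so ring D is aromatic (pyrrole).
Ring E is fully conjugated (every ring atom contributes a p orbital); 1 ring double bond (2 π electrons) plus the carbocation's empty p orbital (0, but keeps the ring conjugated) give 2 π electrons. Since 2 = 4n+2 (n=0), ring E is aromatic (cyclopropenyl cation).
Aromatic: A, C, D, E. Total: 4.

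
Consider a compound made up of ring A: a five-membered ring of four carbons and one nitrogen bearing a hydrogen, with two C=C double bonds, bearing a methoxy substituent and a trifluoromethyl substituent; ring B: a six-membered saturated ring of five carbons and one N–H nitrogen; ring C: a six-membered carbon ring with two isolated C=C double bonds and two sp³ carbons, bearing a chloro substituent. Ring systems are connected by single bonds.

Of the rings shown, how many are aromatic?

1

Ring A is fully conjugated (every ring atom contributes a p orbital); 2 ring double bonds (4 π electrons) plus a heteroatom lone pair (2) give 6 π electrons. That satisfies 4n+2 with n=1, so ring A is aromatic (pyrrole).
Ring B has only sp³ atoms, so it is not fully conjugated — not aromatic (piperidine).
Ring C has two sp³ carbons, so it is not fully conjugated — not aromatic (1,4-cyclohexadiene).
Aromatic: A. Total: 1.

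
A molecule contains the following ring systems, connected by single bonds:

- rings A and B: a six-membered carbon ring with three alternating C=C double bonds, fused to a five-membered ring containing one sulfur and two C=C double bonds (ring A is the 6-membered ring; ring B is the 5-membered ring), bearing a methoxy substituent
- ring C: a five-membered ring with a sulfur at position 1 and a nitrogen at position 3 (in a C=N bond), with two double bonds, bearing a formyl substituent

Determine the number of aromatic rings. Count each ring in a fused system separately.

3

Rings A and B form a fused bicyclic system (with one sulfur) with 9 sp² atoms and 10 π electrons from ring double bonds plus a heteroatom lone pair. 10 = 4(2)+2, so the system is aromatic and both rings count as aromatic (benzothiophene).
Ring C is fully conjugated (every ring atom contributes a p orbital); 2 ring double bonds (4 π electrons) plus a heteroatom lone pair (2) give 6 π electrons. 6 = 4(1)+2, so ring C is aromatic (thiazole).
Aromatic: A, B, C. Total: 3.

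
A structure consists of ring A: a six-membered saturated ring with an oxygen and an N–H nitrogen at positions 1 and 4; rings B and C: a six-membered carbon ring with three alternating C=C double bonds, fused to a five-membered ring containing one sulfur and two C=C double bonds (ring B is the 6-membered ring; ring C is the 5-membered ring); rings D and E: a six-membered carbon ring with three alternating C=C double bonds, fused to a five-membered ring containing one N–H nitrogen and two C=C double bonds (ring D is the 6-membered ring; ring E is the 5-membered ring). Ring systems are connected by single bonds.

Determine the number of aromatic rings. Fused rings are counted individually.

Ring A has only sp³ atoms, so it is not fully conjugated — not aromatic (morpholine).
Rings B and C form a fused bicyclic system (with one sulfur) with 9 sp² atoms and 10 π electrons from ring double bonds plus a heteroatom lone pair. 10 = 4(2)+2, so the system is aromatic and both rings count as aromatic (benzothiophene).
Rings D and E form a fused bicyclic system (with one N–H) with 9 sp² atoms and 10 π electrons from ring double bonds plus a heteroatom lone pair. 10 = 4(2)+2, so the system is aromatic and both rings count as aromatic (indole).
Aromatic: B, C, D, E. Total: 4.

4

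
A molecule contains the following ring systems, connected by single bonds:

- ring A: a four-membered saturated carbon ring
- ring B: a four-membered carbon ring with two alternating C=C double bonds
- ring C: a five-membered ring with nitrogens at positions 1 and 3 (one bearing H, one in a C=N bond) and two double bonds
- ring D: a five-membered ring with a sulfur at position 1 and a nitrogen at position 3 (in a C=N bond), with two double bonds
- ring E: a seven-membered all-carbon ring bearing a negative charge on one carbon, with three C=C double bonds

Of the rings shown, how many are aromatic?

2

Ring A has only sp³ atoms, so it is not fully conjugated — not aromatic (cyclobutane).
Ring B has only sp² ring atoms; a planar conformation would have a fully conjugated π system of 4 electrons. But 4 = 4(1), which is 4n not 4n+2, so ring B is not aromatic (cyclobutadiene) — cyclobutadiene is antiaromatic and distorts to a rectangle.
Ring C has a continuous p-orbital overlap around the ring; 2 ring double bonds (4 π electrons) plus a heteroatom lone pair (2) give 6 π electrons. That satisfies 4n+2 with n=1, so ring C is aromatic (imidazole).
Ring D has a continuous p-orbital overlap around the ring; 2 ring double bonds (4 π electrons) plus a heteroatom lone pair (2) give 6 π electrons. Since 6 = 4n+2 (n=1), ring D is aromatic (thiazole).
Ring E has only sp² ring atoms; a planar conformation would have a fully conjugated π system of 8 electrons. But 8 = 4(2), which is 4n not 4n+2, so ring E is not aromatic (cycloheptatrienyl anion).
Aromatic: C, D. Total: 2.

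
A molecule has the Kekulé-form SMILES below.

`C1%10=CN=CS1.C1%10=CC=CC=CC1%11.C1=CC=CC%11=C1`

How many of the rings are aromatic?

The SMILES encodes a five-membered ring with a sulfur at position 1 and a nitrogen at position 3 (in a C=N bond), with two double bonds; a seven-membered carbon ring with three C=C double bonds and one sp³ carbon; a six-membered carbon ring with three alternating C=C double bonds.
The 5-membered ring with one sulfur and one =N– is fully conjugated (every ring atom contributes a p orbital); 2 ring double bonds (4 π electrons) plus a heteroatom lone pair (2) give 6 π electrons. Since 6 = 4n+2 (n=1), it is aromatic (thiazole).
The 7-membered ring has one sp³ carbon, so it is not fully conjugated — not aromatic (cycloheptatriene).
The 6-membered ring is fully conjugated (every ring atom contributes a p orbital); 3 ring double bonds give 6 π electrons. That satisfies 4n+2 with n=1, so it is aromatic (benzene).
2 of the 3 rings are aromatic. Total: 2.

2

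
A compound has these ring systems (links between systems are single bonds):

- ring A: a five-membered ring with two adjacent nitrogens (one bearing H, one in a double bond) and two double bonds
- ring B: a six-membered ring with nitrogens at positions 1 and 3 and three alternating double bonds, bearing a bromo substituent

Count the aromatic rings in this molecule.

2

Ring A has a continuous p-orbital overlap around the ring; 2 ring double bonds (4 π electrons) plus a heteroatom lone pair (2) give 6 π electrons. That satisfies 4n+2 with n=1, so ring A is aromatic (pyrazole).
Ring B is fully conjugated (every ring atom contributes a p orbital); 3 ring double bonds give 6 π electrons. 6 = 4(1)+2, so ring B is aromatic (pyrimidine).
Aromatic: A, B. Total: 2.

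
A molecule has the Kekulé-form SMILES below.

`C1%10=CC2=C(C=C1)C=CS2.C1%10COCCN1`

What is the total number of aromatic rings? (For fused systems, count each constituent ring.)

2

The SMILES encodes a six-membered carbon ring with three alternating C=C double bonds, fused to a five-membered ring containing one sulfur and two C=C double bonds; a six-membered saturated ring with an oxygen and an N–H nitrogen at positions 1 and 4.
The fused 6/5-membered bicyclic (with one sulfur) is a single π system with 9 sp² atoms and 10 π electrons from ring double bonds plus a heteroatom lone pair. 10 = 4(2)+2, so the system is aromatic and both rings count as aromatic (benzothiophene).
The 6-membered ring with one oxygen and one N–H (1,4) has only sp³ atoms, so it is not fully conjugated — not aromatic (morpholine).
2 of the 3 rings are aromatic. Total: 2.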